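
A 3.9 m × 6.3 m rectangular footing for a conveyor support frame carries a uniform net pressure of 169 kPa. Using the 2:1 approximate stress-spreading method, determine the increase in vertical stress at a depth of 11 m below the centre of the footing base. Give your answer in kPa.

By the 2:1 method the load spreads at 1 horizontal : 2 vertical, so at depth z the loaded area has grown by z in each plan dimension:
Δσ = qBL/((B+z)(L+z)) = 169×3.9×6.3/((3.9+11)(6.3+11)) = 16.109 kPa

Δσ_z ≈ 16.1 kPa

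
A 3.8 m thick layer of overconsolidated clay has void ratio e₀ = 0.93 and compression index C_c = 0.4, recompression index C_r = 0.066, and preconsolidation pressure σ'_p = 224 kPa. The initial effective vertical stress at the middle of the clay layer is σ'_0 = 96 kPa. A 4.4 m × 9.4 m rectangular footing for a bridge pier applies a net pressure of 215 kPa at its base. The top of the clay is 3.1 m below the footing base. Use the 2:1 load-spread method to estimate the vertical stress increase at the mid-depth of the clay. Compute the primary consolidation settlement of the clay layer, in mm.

S_c ≈ 29.4 mm

Mid-depth of clay below the footing base: z = 3.1 + 3.8/2 = 5 m.
Stress increase at mid-clay by the 2:1 spreading method:
Δσ = qBL/((B+z)(L+z)) = 215×4.4×9.4/((4.4+5)(9.4+5)) = 65.694 kPa
Final effective stress: σ'_f = 96 + 65.694 = 161.69 kPa.
σ'_f = 161.69 ≤ σ'_p = 224 kPa, so the clay remains overconsolidated and only the recompression index applies:
S_c = C_r·H/(1+e₀)·log₁₀(σ'_f/σ'_0) = 0.066×3.8/1.93×log₁₀(161.69/96)
    = 0.12995 × 0.22641 = 0.02942 m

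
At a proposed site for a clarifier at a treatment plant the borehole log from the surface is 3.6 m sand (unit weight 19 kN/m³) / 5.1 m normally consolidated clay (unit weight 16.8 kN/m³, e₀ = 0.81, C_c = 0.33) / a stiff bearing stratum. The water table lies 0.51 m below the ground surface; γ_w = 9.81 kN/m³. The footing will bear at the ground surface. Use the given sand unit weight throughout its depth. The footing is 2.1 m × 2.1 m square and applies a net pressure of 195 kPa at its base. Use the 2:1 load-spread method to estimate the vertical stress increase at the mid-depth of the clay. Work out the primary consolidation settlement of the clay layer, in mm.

S_c ≈ 82.3 mm

Mid-depth of clay below the ground surface: z = 3.6 + 5.1/2 = 6.15 m.
Total vertical stress at mid-clay: σ_v = 19×3.6 + 16.8×2.55 = 111.24 kPa.
Pore pressure: u = 9.81×(6.15 − 0.51) = 55.328 kPa.
Initial effective stress: σ'_0 = σ_v − u = 111.24 − 55.328 = 55.912 kPa.
Stress increase at mid-clay by the 2:1 spreading method:
Δσ = qBL/((B+z)(L+z)) = 195×2.1×2.1/((2.1+6.15)(2.1+6.15)) = 12.635 kPa
Final effective stress: σ'_f = σ'_0 + Δσ = 55.912 + 12.635 = 68.547 kPa.
Normally consolidated clay, so the full stress increment lies on the virgin compression line:
S_c = C_c·H/(1+e₀)·log₁₀(σ'_f/σ'_0) = 0.33×5.1/(1+0.81)×log₁₀(68.547/55.912)
    = 0.92983 × 0.088483 = 0.08227 m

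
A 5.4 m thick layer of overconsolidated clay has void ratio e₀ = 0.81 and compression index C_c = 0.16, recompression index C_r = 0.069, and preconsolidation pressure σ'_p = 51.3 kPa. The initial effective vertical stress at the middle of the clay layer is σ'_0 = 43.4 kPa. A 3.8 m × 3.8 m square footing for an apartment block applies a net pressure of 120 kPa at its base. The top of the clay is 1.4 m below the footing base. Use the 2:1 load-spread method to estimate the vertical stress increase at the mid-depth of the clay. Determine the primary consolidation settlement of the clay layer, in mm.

S_c ≈ 82.8 mm

Mid-depth of clay below the footing base: z = 1.4 + 5.4/2 = 4.1 m.
Stress increase at mid-clay by the 2:1 spreading method:
Δσ = qBL/((B+z)(L+z)) = 120×3.8×3.8/((3.8+4.1)(3.8+4.1)) = 27.765 kPa
Final effective stress: σ'_f = 43.4 + 27.765 = 71.165 kPa.
σ'_f = 71.165 > σ'_p = 51.3 kPa, so the stress path crosses the preconsolidation pressure — recompression up to σ'_p, then virgin compression beyond:
S_c = H/(1+e₀)·[C_r·log₁₀(σ'_p/σ'_0) + C_c·log₁₀(σ'_f/σ'_p)]
    = 5.4/1.81 × [0.069×log₁₀(51.3/43.4) + 0.16×log₁₀(71.165/51.3)]
    = 2.9834 × [0.0050113 + 0.022744] = 0.08281 m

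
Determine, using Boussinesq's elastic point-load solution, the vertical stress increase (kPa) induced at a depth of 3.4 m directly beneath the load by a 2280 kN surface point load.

Boussinesq vertical stress below a point load on an elastic half-space:
Δσ_z = 3P/(2πz²) · [1 + (r/z)²]^(−5/2)
r/z = 0/3.4 = 0; [1+(r/z)²]^(−5/2) = 1.
Δσ_z = 3×2280/(2π×3.4²) × 1 = 94.171 × 1 = 94.17 kPa

Δσ_z ≈ 94.2 kPa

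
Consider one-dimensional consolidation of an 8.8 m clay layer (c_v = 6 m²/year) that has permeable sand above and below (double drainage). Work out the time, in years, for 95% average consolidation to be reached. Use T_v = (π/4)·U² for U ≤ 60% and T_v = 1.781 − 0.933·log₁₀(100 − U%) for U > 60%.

Drainage path length: H_d = H/2 = 4.4 m (double drainage).
U > 60%: T_v = 1.781 − 0.933·log₁₀(100 − 95) = 1.1289.
t = T_v·H_d²/c_v = 1.1289×4.4²/6 = 3.643 years.

t ≈ 3.64 years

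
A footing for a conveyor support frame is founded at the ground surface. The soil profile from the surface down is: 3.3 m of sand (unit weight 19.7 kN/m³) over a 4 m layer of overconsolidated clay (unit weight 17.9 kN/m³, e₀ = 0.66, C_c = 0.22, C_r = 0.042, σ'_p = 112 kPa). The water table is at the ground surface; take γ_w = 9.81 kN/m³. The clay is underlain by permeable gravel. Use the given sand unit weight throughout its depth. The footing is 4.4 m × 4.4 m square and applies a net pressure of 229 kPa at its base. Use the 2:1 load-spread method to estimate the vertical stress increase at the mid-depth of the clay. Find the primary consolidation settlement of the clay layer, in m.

S_c ≈ 0.0297 m

Mid-depth of clay below the ground surface: z = 3.3 + 4/2 = 5.3 m.
Total vertical stress at mid-clay: σ_v = 19.7×3.3 + 17.9×2 = 100.81 kPa.
Pore pressure: u = 9.81×(5.3 − 0) = 51.993 kPa.
Initial effective stress: σ'_0 = σ_v − u = 100.81 − 51.993 = 48.817 kPa.
Stress increase at mid-clay by the 2:1 spreading method:
Δσ = qBL/((B+z)(L+z)) = 229×4.4×4.4/((4.4+5.3)(4.4+5.3)) = 47.119 kPa
Final effective stress: σ'_f = 48.817 + 47.119 = 95.936 kPa.
σ'_f = 95.936 ≤ σ'_p = 112 kPa, so the clay remains overconsolidated and only the recompression index applies:
S_c = C_r·H/(1+e₀)·log₁₀(σ'_f/σ'_0) = 0.042×4/1.66×log₁₀(95.936/48.817)
    = 0.1012 × 0.29341 = 0.02969 m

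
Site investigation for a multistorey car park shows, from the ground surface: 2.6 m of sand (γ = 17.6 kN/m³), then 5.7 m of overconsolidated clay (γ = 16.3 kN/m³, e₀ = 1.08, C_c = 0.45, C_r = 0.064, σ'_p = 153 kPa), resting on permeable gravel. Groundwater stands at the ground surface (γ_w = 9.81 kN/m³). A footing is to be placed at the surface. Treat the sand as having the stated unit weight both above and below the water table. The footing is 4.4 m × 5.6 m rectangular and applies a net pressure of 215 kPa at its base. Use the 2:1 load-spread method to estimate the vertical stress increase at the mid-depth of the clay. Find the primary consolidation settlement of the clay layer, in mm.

Mid-depth of clay below the ground surface: z = 2.6 + 5.7/2 = 5.45 m.
Total vertical stress at mid-clay: σ_v = 17.6×2.6 + 16.3×2.85 = 92.215 kPa.
Pore pressure: u = 9.81×(5.45 − 0) = 53.465 kPa.
Initial effective stress: σ'_0 = σ_v − u = 92.215 − 53.465 = 38.75 kPa.
Stress increase at mid-clay by the 2:1 spreading method:
Δσ = qBL/((B+z)(L+z)) = 215×4.4×5.6/((4.4+5.45)(5.6+5.45)) = 48.672 kPa
Final effective stress: σ'_f = 38.75 + 48.672 = 87.422 kPa.
σ'_f = 87.422 ≤ σ'_p = 153 kPa, so the clay remains overconsolidated and only the recompression index applies:
S_c = C_r·H/(1+e₀)·log₁₀(σ'_f/σ'_0) = 0.064×5.7/2.08×log₁₀(87.422/38.75)
    = 0.17539 × 0.35335 = 0.06197 m

S_c ≈ 62 mm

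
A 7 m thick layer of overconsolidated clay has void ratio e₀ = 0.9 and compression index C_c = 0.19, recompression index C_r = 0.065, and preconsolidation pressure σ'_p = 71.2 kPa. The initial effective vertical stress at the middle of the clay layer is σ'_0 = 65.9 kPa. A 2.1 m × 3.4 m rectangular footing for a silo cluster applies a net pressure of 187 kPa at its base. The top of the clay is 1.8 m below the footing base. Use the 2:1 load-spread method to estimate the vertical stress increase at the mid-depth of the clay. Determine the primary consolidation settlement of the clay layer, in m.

Mid-depth of clay below the footing base: z = 1.8 + 7/2 = 5.3 m.
Stress increase at mid-clay by the 2:1 spreading method:
Δσ = qBL/((B+z)(L+z)) = 187×2.1×3.4/((2.1+5.3)(3.4+5.3)) = 20.739 kPa
Final effective stress: σ'_f = 65.9 + 20.739 = 86.639 kPa.
σ'_f = 86.639 > σ'_p = 71.2 kPa, so the stress path crosses the preconsolidation pressure — recompression up to σ'_p, then virgin compression beyond:
S_c = H/(1+e₀)·[C_r·log₁₀(σ'_p/σ'_0) + C_c·log₁₀(σ'_f/σ'_p)]
    = 7/1.9 × [0.065×log₁₀(71.2/65.9) + 0.19×log₁₀(86.639/71.2)]
    = 3.6842 × [0.0021836 + 0.016194] = 0.06771 m

S_c ≈ 0.0677 m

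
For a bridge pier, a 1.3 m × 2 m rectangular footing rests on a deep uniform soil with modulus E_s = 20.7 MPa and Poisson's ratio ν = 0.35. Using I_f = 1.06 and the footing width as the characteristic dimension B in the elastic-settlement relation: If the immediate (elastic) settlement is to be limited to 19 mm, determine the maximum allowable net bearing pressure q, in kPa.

q ≈ 325 kPa

E_s = 20.7 MPa = 20700 kPa.
S_e = q·B·(1−ν²)/E_s · I_f  ⇒  q = S_e·E_s / (B·(1−ν²)·I_f).
q = 0.019 × 20700 / (1.3 × 0.8775 × 1.06) = 325.3 kPa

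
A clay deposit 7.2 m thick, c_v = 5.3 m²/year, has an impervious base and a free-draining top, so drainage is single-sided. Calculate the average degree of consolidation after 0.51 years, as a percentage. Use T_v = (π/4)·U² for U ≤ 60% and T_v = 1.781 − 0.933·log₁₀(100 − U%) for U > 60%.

Drainage path length: H_d = H = 7.2 m (single drainage).
T_v = c_v·t/H_d² = 5.3×0.51/7.2² = 0.052141.
T_v = 0.052141 corresponds to the U ≤ 60% branch:
U = √(4T_v/π) = 0.2577

U ≈ 25.8 %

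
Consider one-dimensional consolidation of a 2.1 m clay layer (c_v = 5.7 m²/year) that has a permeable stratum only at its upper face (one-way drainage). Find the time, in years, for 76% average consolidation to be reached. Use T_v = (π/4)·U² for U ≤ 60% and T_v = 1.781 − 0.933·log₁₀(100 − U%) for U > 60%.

Drainage path length: H_d = H = 2.1 m (single drainage).
U > 60%: T_v = 1.781 − 0.933·log₁₀(100 − 76) = 0.49326.
t = T_v·H_d²/c_v = 0.49326×2.1²/5.7 = 0.3816 years.

t ≈ 0.382 years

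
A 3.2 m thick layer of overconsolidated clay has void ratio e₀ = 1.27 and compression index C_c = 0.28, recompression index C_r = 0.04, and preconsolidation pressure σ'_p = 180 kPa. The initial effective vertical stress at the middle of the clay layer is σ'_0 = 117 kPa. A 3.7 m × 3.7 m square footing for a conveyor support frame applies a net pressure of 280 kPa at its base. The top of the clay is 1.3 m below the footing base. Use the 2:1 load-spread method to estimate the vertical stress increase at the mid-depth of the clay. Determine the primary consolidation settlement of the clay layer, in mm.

S_c ≈ 32.8 mm

Mid-depth of clay below the footing base: z = 1.3 + 3.2/2 = 2.9 m.
Stress increase at mid-clay by the 2:1 spreading method:
Δσ = qBL/((B+z)(L+z)) = 280×3.7×3.7/((3.7+2.9)(3.7+2.9)) = 87.998 kPa
Final effective stress: σ'_f = 117 + 87.998 = 205 kPa.
σ'_f = 205 > σ'_p = 180 kPa, so the stress path crosses the preconsolidation pressure — recompression up to σ'_p, then virgin compression beyond:
S_c = H/(1+e₀)·[C_r·log₁₀(σ'_p/σ'_0) + C_c·log₁₀(σ'_f/σ'_p)]
    = 3.2/2.27 × [0.04×log₁₀(180/117) + 0.28×log₁₀(205/180)]
    = 1.4097 × [0.0074835 + 0.015815] = 0.03284 m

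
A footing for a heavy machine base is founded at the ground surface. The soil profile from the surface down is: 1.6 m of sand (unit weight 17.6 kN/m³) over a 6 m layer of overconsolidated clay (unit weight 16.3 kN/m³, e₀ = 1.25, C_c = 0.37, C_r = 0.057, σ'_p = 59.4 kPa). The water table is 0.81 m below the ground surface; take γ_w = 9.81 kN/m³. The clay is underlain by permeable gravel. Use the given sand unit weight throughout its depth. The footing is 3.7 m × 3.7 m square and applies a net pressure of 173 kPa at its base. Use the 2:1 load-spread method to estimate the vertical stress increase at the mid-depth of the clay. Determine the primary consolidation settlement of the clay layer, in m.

S_c ≈ 0.122 m

Mid-depth of clay below the ground surface: z = 1.6 + 6/2 = 4.6 m.
Total vertical stress at mid-clay: σ_v = 17.6×1.6 + 16.3×3 = 77.06 kPa.
Pore pressure: u = 9.81×(4.6 − 0.81) = 37.18 kPa.
Initial effective stress: σ'_0 = σ_v − u = 77.06 − 37.18 = 39.88 kPa.
Stress increase at mid-clay by the 2:1 spreading method:
Δσ = qBL/((B+z)(L+z)) = 173×3.7×3.7/((3.7+4.6)(3.7+4.6)) = 34.379 kPa
Final effective stress: σ'_f = 39.88 + 34.379 = 74.259 kPa.
σ'_f = 74.259 > σ'_p = 59.4 kPa, so the stress path crosses the preconsolidation pressure — recompression up to σ'_p, then virgin compression beyond:
S_c = H/(1+e₀)·[C_r·log₁₀(σ'_p/σ'_0) + C_c·log₁₀(σ'_f/σ'_p)]
    = 6/2.25 × [0.057×log₁₀(59.4/39.88) + 0.37×log₁₀(74.259/59.4)]
    = 2.6667 × [0.0098628 + 0.035876] = 0.122 m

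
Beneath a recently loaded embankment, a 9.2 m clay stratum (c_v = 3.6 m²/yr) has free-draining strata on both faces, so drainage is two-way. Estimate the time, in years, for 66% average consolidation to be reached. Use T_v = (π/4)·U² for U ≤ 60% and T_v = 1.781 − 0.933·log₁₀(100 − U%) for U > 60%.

Drainage path length: H_d = H/2 = 4.6 m (double drainage).
U > 60%: T_v = 1.781 − 0.933·log₁₀(100 − 66) = 0.35213.
t = T_v·H_d²/c_v = 0.35213×4.6²/3.6 = 2.07 years.

t ≈ 2.07 years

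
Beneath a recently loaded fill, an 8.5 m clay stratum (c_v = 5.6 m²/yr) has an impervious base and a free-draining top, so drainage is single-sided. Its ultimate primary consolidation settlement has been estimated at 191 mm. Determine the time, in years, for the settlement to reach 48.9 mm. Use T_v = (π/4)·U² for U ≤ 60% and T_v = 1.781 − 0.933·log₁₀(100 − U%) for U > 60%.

t ≈ 0.664 years

Drainage path length: H_d = H = 8.5 m (single drainage).
U = S(t)/S_ult = 48.9/191 = 0.256.
U ≤ 60%: T_v = (π/4)·U² = (π/4)×0.25602² = 0.05148.
t = T_v·H_d²/c_v = 0.05148×8.5²/5.6 = 0.6642 years.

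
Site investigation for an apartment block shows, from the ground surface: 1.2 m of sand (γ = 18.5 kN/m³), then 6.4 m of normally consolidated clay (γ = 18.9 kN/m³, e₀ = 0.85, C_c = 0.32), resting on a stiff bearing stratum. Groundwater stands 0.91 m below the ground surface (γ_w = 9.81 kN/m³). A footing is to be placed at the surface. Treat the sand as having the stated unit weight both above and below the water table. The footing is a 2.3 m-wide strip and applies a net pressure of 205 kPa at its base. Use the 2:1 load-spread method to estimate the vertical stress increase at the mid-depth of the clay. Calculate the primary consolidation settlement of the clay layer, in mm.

Mid-depth of clay below the ground surface: z = 1.2 + 6.4/2 = 4.4 m.
Total vertical stress at mid-clay: σ_v = 18.5×1.2 + 18.9×3.2 = 82.68 kPa.
Pore pressure: u = 9.81×(4.4 − 0.91) = 34.237 kPa.
Initial effective stress: σ'_0 = σ_v − u = 82.68 − 34.237 = 48.443 kPa.
Stress increase at mid-clay by the 2:1 spreading method:
Δσ = qB/(B+z) = 205×2.3/(2.3+4.4) = 70.373 kPa
Final effective stress: σ'_f = σ'_0 + Δσ = 48.443 + 70.373 = 118.82 kPa.
Normally consolidated clay, so the full stress increment lies on the virgin compression line:
S_c = C_c·H/(1+e₀)·log₁₀(σ'_f/σ'_0) = 0.32×6.4/(1+0.85)×log₁₀(118.82/48.443)
    = 1.107 × 0.38966 = 0.4314 m

S_c ≈ 431 mm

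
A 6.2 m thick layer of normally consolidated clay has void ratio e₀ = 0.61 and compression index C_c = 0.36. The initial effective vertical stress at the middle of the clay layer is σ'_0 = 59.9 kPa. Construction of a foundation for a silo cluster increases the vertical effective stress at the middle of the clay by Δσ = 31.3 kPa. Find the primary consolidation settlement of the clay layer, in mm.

S_c ≈ 253 mm

Final effective stress: σ'_f = σ'_0 + Δσ = 59.9 + 31.3 = 91.2 kPa.
Normally consolidated clay, so the full stress increment lies on the virgin compression line:
S_c = C_c·H/(1+e₀)·log₁₀(σ'_f/σ'_0) = 0.36×6.2/(1+0.61)×log₁₀(91.2/59.9)
    = 1.3863 × 0.18257 = 0.2531 m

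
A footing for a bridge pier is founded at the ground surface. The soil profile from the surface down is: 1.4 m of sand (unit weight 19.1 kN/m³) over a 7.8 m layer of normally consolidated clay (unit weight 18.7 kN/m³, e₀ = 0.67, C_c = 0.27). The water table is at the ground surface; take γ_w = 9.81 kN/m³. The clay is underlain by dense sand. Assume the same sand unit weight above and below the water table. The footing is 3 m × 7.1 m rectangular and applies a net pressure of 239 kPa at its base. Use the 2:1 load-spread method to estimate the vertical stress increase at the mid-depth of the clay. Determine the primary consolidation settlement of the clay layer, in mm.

S_c ≈ 390 mm

Mid-depth of clay below the ground surface: z = 1.4 + 7.8/2 = 5.3 m.
Total vertical stress at mid-clay: σ_v = 19.1×1.4 + 18.7×3.9 = 99.67 kPa.
Pore pressure: u = 9.81×(5.3 − 0) = 51.993 kPa.
Initial effective stress: σ'_0 = σ_v − u = 99.67 − 51.993 = 47.677 kPa.
Stress increase at mid-clay by the 2:1 spreading method:
Δσ = qBL/((B+z)(L+z)) = 239×3×7.1/((3+5.3)(7.1+5.3)) = 49.463 kPa
Final effective stress: σ'_f = σ'_0 + Δσ = 47.677 + 49.463 = 97.14 kPa.
Normally consolidated clay, so the full stress increment lies on the virgin compression line:
S_c = C_c·H/(1+e₀)·log₁₀(σ'_f/σ'_0) = 0.27×7.8/(1+0.67)×log₁₀(97.14/47.677)
    = 1.2611 × 0.30909 = 0.3898 m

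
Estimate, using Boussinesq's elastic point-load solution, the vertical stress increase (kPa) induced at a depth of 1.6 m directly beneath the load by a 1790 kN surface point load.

Δσ_z ≈ 334 kPa

Boussinesq vertical stress below a point load on an elastic half-space:
Δσ_z = 3P/(2πz²) · [1 + (r/z)²]^(−5/2)
r/z = 0/1.6 = 0; [1+(r/z)²]^(−5/2) = 1.
Δσ_z = 3×1790/(2π×1.6²) × 1 = 333.85 × 1 = 333.9 kPa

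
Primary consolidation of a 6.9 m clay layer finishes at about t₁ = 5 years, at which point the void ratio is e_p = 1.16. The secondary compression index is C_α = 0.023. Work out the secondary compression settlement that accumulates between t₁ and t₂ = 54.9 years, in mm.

Secondary compression: S_s = C_α·H/(1+e_p)·log₁₀(t₂/t₁)
S_s = 0.023×6.9/(1+1.16)×log₁₀(54.9/5)
    = 0.07347 × 1.041 = 0.07646 m

S_s ≈ 76.5 mm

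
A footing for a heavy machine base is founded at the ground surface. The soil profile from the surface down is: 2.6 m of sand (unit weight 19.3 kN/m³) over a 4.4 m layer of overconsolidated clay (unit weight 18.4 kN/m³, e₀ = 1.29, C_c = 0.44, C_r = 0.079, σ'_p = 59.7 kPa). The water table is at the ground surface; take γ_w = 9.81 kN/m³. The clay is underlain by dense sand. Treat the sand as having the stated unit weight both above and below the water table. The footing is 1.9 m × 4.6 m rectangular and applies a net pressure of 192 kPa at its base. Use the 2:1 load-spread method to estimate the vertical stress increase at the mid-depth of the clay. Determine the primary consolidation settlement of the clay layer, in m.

S_c ≈ 0.0803 m

Mid-depth of clay below the ground surface: z = 2.6 + 4.4/2 = 4.8 m.
Total vertical stress at mid-clay: σ_v = 19.3×2.6 + 18.4×2.2 = 90.66 kPa.
Pore pressure: u = 9.81×(4.8 − 0) = 47.088 kPa.
Initial effective stress: σ'_0 = σ_v − u = 90.66 − 47.088 = 43.572 kPa.
Stress increase at mid-clay by the 2:1 spreading method:
Δσ = qBL/((B+z)(L+z)) = 192×1.9×4.6/((1.9+4.8)(4.6+4.8)) = 26.645 kPa
Final effective stress: σ'_f = 43.572 + 26.645 = 70.217 kPa.
σ'_f = 70.217 > σ'_p = 59.7 kPa, so the stress path crosses the preconsolidation pressure — recompression up to σ'_p, then virgin compression beyond:
S_c = H/(1+e₀)·[C_r·log₁₀(σ'_p/σ'_0) + C_c·log₁₀(σ'_f/σ'_p)]
    = 4.4/2.29 × [0.079×log₁₀(59.7/43.572) + 0.44×log₁₀(70.217/59.7)]
    = 1.9214 × [0.010805 + 0.031006] = 0.08034 m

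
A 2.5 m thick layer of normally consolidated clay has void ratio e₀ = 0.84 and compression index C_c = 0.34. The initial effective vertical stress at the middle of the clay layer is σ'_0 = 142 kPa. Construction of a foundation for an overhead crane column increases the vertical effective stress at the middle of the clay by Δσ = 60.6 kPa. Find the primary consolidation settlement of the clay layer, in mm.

S_c ≈ 71.3 mm

Final effective stress: σ'_f = σ'_0 + Δσ = 142 + 60.6 = 202.6 kPa.
Normally consolidated clay, so the full stress increment lies on the virgin compression line:
S_c = C_c·H/(1+e₀)·log₁₀(σ'_f/σ'_0) = 0.34×2.5/(1+0.84)×log₁₀(202.6/142)
    = 0.46196 × 0.15435 = 0.0713 m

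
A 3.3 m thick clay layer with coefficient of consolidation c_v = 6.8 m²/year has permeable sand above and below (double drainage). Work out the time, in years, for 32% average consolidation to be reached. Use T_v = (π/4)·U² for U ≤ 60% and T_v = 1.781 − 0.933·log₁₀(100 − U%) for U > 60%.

Drainage path length: H_d = H/2 = 1.65 m (double drainage).
U ≤ 60%: T_v = (π/4)·U² = (π/4)×0.32² = 0.080425.
t = T_v·H_d²/c_v = 0.080425×1.65²/6.8 = 0.0322 years.

t ≈ 0.0322 years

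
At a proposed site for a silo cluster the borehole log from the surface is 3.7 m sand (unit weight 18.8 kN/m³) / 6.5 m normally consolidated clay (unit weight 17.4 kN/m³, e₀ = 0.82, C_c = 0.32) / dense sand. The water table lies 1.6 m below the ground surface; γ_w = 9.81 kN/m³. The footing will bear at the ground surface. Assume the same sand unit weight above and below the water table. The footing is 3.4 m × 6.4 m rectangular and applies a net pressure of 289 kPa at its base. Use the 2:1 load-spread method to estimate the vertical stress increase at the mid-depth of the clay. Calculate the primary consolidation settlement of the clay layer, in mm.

Mid-depth of clay below the ground surface: z = 3.7 + 6.5/2 = 6.95 m.
Total vertical stress at mid-clay: σ_v = 18.8×3.7 + 17.4×3.25 = 126.11 kPa.
Pore pressure: u = 9.81×(6.95 − 1.6) = 52.483 kPa.
Initial effective stress: σ'_0 = σ_v − u = 126.11 − 52.483 = 73.627 kPa.
Stress increase at mid-clay by the 2:1 spreading method:
Δσ = qBL/((B+z)(L+z)) = 289×3.4×6.4/((3.4+6.95)(6.4+6.95)) = 45.513 kPa
Final effective stress: σ'_f = σ'_0 + Δσ = 73.627 + 45.513 = 119.14 kPa.
Normally consolidated clay, so the full stress increment lies on the virgin compression line:
S_c = C_c·H/(1+e₀)·log₁₀(σ'_f/σ'_0) = 0.32×6.5/(1+0.82)×log₁₀(119.14/73.627)
    = 1.1429 × 0.20902 = 0.2389 m

S_c ≈ 239 mm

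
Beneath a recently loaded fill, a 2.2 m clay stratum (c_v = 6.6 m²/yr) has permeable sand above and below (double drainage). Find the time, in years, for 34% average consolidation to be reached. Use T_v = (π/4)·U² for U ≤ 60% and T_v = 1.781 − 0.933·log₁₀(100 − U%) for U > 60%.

Drainage path length: H_d = H/2 = 1.1 m (double drainage).
U ≤ 60%: T_v = (π/4)·U² = (π/4)×0.34² = 0.090792.
t = T_v·H_d²/c_v = 0.090792×1.1²/6.6 = 0.01665 years.

t ≈ 0.0166 years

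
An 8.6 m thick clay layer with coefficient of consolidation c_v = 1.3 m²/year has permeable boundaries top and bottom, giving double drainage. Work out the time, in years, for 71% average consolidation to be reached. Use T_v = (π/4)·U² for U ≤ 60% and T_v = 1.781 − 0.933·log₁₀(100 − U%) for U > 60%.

t ≈ 5.93 years

Drainage path length: H_d = H/2 = 4.3 m (double drainage).
U > 60%: T_v = 1.781 − 0.933·log₁₀(100 − 71) = 0.41658.
t = T_v·H_d²/c_v = 0.41658×4.3²/1.3 = 5.925 years.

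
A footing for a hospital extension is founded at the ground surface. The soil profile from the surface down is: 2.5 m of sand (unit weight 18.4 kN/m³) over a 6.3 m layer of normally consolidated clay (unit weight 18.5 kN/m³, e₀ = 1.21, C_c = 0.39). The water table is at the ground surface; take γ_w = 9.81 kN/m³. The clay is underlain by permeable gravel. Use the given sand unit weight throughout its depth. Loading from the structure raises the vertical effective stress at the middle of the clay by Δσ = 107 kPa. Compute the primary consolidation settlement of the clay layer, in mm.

Mid-depth of clay below the ground surface: z = 2.5 + 6.3/2 = 5.65 m.
Total vertical stress at mid-clay: σ_v = 18.4×2.5 + 18.5×3.15 = 104.28 kPa.
Pore pressure: u = 9.81×(5.65 − 0) = 55.427 kPa.
Initial effective stress: σ'_0 = σ_v − u = 104.28 − 55.427 = 48.853 kPa.
Final effective stress: σ'_f = σ'_0 + Δσ = 48.853 + 107 = 155.85 kPa.
Normally consolidated clay, so the full stress increment lies on the virgin compression line:
S_c = C_c·H/(1+e₀)·log₁₀(σ'_f/σ'_0) = 0.39×6.3/(1+1.21)×log₁₀(155.85/48.853)
    = 1.1118 × 0.50382 = 0.5601 m

S_c ≈ 560 mm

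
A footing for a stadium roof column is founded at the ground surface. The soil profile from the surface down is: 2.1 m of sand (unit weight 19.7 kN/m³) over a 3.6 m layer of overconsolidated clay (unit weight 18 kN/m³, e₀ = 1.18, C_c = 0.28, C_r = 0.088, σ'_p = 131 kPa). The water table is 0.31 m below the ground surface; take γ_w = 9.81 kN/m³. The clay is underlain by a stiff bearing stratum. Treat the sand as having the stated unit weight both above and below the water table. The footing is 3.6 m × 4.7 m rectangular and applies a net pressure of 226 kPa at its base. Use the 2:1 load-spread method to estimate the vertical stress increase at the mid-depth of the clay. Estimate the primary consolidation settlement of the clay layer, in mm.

S_c ≈ 58.8 mm

Mid-depth of clay below the ground surface: z = 2.1 + 3.6/2 = 3.9 m.
Total vertical stress at mid-clay: σ_v = 19.7×2.1 + 18×1.8 = 73.77 kPa.
Pore pressure: u = 9.81×(3.9 − 0.31) = 35.218 kPa.
Initial effective stress: σ'_0 = σ_v − u = 73.77 − 35.218 = 38.552 kPa.
Stress increase at mid-clay by the 2:1 spreading method:
Δσ = qBL/((B+z)(L+z)) = 226×3.6×4.7/((3.6+3.9)(4.7+3.9)) = 59.286 kPa
Final effective stress: σ'_f = 38.552 + 59.286 = 97.838 kPa.
σ'_f = 97.838 ≤ σ'_p = 131 kPa, so the clay remains overconsolidated and only the recompression index applies:
S_c = C_r·H/(1+e₀)·log₁₀(σ'_f/σ'_0) = 0.088×3.6/2.18×log₁₀(97.838/38.552)
    = 0.14532 × 0.40446 = 0.05878 m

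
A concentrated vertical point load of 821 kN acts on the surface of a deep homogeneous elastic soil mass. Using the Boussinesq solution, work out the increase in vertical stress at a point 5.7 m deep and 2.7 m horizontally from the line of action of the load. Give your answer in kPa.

Δσ_z ≈ 7.27 kPa

Boussinesq vertical stress below a point load on an elastic half-space:
Δσ_z = 3P/(2πz²) · [1 + (r/z)²]^(−5/2)
r/z = 2.7/5.7 = 0.47368; [1+(r/z)²]^(−5/2) = 0.60285.
Δσ_z = 3×821/(2π×5.7²) × 0.60285 = 12.065 × 0.60285 = 7.273 kPa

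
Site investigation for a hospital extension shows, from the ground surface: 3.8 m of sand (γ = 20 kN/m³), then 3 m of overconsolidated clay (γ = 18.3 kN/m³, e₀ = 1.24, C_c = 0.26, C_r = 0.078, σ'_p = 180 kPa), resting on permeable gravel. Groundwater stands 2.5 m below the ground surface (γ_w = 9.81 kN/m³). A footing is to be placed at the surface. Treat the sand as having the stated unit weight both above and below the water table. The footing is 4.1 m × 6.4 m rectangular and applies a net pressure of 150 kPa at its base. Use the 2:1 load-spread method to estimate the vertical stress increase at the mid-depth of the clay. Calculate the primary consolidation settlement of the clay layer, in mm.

Mid-depth of clay below the ground surface: z = 3.8 + 3/2 = 5.3 m.
Total vertical stress at mid-clay: σ_v = 20×3.8 + 18.3×1.5 = 103.45 kPa.
Pore pressure: u = 9.81×(5.3 − 2.5) = 27.468 kPa.
Initial effective stress: σ'_0 = σ_v − u = 103.45 − 27.468 = 75.982 kPa.
Stress increase at mid-clay by the 2:1 spreading method:
Δσ = qBL/((B+z)(L+z)) = 150×4.1×6.4/((4.1+5.3)(6.4+5.3)) = 35.788 kPa
Final effective stress: σ'_f = 75.982 + 35.788 = 111.77 kPa.
σ'_f = 111.77 ≤ σ'_p = 180 kPa, so the clay remains overconsolidated and only the recompression index applies:
S_c = C_r·H/(1+e₀)·log₁₀(σ'_f/σ'_0) = 0.078×3/2.24×log₁₀(111.77/75.982)
    = 0.10447 × 0.16761 = 0.01751 m

S_c ≈ 17.5 mm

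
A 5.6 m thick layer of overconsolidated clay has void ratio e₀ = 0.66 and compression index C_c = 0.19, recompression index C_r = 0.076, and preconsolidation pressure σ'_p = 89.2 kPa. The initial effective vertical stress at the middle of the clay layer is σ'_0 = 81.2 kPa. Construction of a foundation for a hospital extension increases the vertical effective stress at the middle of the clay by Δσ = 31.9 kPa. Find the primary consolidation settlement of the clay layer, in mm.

Final effective stress: σ'_f = 81.2 + 31.9 = 113.1 kPa.
σ'_f = 113.1 > σ'_p = 89.2 kPa, so the stress path crosses the preconsolidation pressure — recompression up to σ'_p, then virgin compression beyond:
S_c = H/(1+e₀)·[C_r·log₁₀(σ'_p/σ'_0) + C_c·log₁₀(σ'_f/σ'_p)]
    = 5.6/1.66 × [0.076×log₁₀(89.2/81.2) + 0.19×log₁₀(113.1/89.2)]
    = 3.3735 × [0.0031015 + 0.019589] = 0.07655 m

S_c ≈ 76.5 mm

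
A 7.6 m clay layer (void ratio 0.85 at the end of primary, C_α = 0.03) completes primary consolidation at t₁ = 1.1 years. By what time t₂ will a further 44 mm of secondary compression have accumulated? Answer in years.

S_s = C_α·H/(1+e_p)·log₁₀(t₂/t₁) ⇒ log₁₀(t₂/t₁) = S_s·(1+e_p)/(C_α·H).
log₁₀(t₂/t₁) = 0.044 × (1+0.85) / (0.03×7.6) = 0.357
t₂ = t₁ × 10^0.357 = 1.1 × 2.275 = 2.503 years

t₂ ≈ 2.5 years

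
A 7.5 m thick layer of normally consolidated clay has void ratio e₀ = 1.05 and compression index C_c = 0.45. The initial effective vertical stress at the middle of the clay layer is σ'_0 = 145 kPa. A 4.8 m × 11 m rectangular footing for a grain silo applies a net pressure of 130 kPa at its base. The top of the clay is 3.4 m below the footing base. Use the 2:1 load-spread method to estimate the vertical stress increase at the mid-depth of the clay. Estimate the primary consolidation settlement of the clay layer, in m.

S_c ≈ 0.141 m

Mid-depth of clay below the footing base: z = 3.4 + 7.5/2 = 7.15 m.
Stress increase at mid-clay by the 2:1 spreading method:
Δσ = qBL/((B+z)(L+z)) = 130×4.8×11/((4.8+7.15)(11+7.15)) = 31.647 kPa
Final effective stress: σ'_f = σ'_0 + Δσ = 145 + 31.647 = 176.65 kPa.
Normally consolidated clay, so the full stress increment lies on the virgin compression line:
S_c = C_c·H/(1+e₀)·log₁₀(σ'_f/σ'_0) = 0.45×7.5/(1+1.05)×log₁₀(176.65/145)
    = 1.6463 × 0.085746 = 0.1412 m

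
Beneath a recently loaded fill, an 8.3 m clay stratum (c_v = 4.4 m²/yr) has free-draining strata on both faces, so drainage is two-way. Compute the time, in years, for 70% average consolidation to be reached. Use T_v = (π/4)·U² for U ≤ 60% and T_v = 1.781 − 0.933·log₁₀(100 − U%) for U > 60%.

Drainage path length: H_d = H/2 = 4.15 m (double drainage).
U > 60%: T_v = 1.781 − 0.933·log₁₀(100 − 70) = 0.40285.
t = T_v·H_d²/c_v = 0.40285×4.15²/4.4 = 1.577 years.

t ≈ 1.58 years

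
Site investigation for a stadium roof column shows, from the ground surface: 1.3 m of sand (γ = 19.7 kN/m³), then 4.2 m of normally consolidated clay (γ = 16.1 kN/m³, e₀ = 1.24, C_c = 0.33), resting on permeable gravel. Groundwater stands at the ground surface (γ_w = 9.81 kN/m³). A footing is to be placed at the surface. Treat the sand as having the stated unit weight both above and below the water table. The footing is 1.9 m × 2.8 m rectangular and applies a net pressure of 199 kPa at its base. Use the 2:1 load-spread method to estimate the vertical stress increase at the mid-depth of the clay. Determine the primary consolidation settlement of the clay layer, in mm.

S_c ≈ 216 mm

Mid-depth of clay below the ground surface: z = 1.3 + 4.2/2 = 3.4 m.
Total vertical stress at mid-clay: σ_v = 19.7×1.3 + 16.1×2.1 = 59.42 kPa.
Pore pressure: u = 9.81×(3.4 − 0) = 33.354 kPa.
Initial effective stress: σ'_0 = σ_v − u = 59.42 − 33.354 = 26.066 kPa.
Stress increase at mid-clay by the 2:1 spreading method:
Δσ = qBL/((B+z)(L+z)) = 199×1.9×2.8/((1.9+3.4)(2.8+3.4)) = 32.218 kPa
Final effective stress: σ'_f = σ'_0 + Δσ = 26.066 + 32.218 = 58.284 kPa.
Normally consolidated clay, so the full stress increment lies on the virgin compression line:
S_c = C_c·H/(1+e₀)·log₁₀(σ'_f/σ'_0) = 0.33×4.2/(1+1.24)×log₁₀(58.284/26.066)
    = 0.61875 × 0.34947 = 0.2162 m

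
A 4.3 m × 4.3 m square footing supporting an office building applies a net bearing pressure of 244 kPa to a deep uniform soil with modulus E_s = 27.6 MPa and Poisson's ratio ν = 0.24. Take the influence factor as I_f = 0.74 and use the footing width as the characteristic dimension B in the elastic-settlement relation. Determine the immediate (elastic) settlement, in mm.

Immediate (elastic) settlement: S_e = q·B·(1−ν²)/E_s · I_f.
E_s = 27.6 MPa = 27600 kPa.
S_e = 244 × 4.3 × (1 − 0.24²) / 27600 × 0.74
    = 244 × 4.3 × 0.9424 / 27600 × 0.74
    = 0.02651 m = 26.51 mm

S_e ≈ 26.5 mm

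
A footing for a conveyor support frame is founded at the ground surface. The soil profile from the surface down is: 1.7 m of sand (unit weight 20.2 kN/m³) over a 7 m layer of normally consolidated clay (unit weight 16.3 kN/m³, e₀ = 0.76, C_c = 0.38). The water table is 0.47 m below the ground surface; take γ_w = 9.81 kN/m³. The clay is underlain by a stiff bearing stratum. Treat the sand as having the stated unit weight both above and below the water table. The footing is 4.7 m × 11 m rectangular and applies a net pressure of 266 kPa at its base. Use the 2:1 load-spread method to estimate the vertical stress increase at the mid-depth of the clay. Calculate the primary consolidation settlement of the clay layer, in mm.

Mid-depth of clay below the ground surface: z = 1.7 + 7/2 = 5.2 m.
Total vertical stress at mid-clay: σ_v = 20.2×1.7 + 16.3×3.5 = 91.39 kPa.
Pore pressure: u = 9.81×(5.2 − 0.47) = 46.401 kPa.
Initial effective stress: σ'_0 = σ_v − u = 91.39 − 46.401 = 44.989 kPa.
Stress increase at mid-clay by the 2:1 spreading method:
Δσ = qBL/((B+z)(L+z)) = 266×4.7×11/((4.7+5.2)(11+5.2)) = 85.748 kPa
Final effective stress: σ'_f = σ'_0 + Δσ = 44.989 + 85.748 = 130.74 kPa.
Normally consolidated clay, so the full stress increment lies on the virgin compression line:
S_c = C_c·H/(1+e₀)·log₁₀(σ'_f/σ'_0) = 0.38×7/(1+0.76)×log₁₀(130.74/44.989)
    = 1.5114 × 0.4633 = 0.7002 m

S_c ≈ 700 mm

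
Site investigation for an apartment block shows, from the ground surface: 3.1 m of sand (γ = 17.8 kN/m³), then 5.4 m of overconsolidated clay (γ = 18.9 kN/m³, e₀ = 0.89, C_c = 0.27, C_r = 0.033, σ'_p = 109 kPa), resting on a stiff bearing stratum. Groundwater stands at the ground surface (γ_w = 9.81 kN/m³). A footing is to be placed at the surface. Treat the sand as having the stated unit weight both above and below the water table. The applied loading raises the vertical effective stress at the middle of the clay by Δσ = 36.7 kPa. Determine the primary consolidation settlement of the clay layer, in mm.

Mid-depth of clay below the ground surface: z = 3.1 + 5.4/2 = 5.8 m.
Total vertical stress at mid-clay: σ_v = 17.8×3.1 + 18.9×2.7 = 106.21 kPa.
Pore pressure: u = 9.81×(5.8 − 0) = 56.898 kPa.
Initial effective stress: σ'_0 = σ_v − u = 106.21 − 56.898 = 49.312 kPa.
Final effective stress: σ'_f = 49.312 + 36.7 = 86.012 kPa.
σ'_f = 86.012 ≤ σ'_p = 109 kPa, so the clay remains overconsolidated and only the recompression index applies:
S_c = C_r·H/(1+e₀)·log₁₀(σ'_f/σ'_0) = 0.033×5.4/1.89×log₁₀(86.012/49.312)
    = 0.094284 × 0.24161 = 0.02278 m

S_c ≈ 22.8 mm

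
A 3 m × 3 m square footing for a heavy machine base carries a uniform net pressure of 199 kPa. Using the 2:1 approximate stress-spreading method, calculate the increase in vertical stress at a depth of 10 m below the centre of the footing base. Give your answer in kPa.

By the 2:1 method the load spreads at 1 horizontal : 2 vertical, so at depth z the loaded area has grown by z in each plan dimension:
Δσ = qBL/((B+z)(L+z)) = 199×3×3/((3+10)(3+10)) = 10.598 kPa

Δσ_z ≈ 10.6 kPa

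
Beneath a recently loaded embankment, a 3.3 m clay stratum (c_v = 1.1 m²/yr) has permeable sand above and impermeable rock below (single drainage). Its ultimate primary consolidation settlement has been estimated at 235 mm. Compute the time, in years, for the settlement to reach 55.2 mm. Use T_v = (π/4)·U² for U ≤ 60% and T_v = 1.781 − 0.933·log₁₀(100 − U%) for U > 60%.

Drainage path length: H_d = H = 3.3 m (single drainage).
U = S(t)/S_ult = 55.2/235 = 0.2349.
U ≤ 60%: T_v = (π/4)·U² = (π/4)×0.23489² = 0.043334.
t = T_v·H_d²/c_v = 0.043334×3.3²/1.1 = 0.429 years.

t ≈ 0.429 years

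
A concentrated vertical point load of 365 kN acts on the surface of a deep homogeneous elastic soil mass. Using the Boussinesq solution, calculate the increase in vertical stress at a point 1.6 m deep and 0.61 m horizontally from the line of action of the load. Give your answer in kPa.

Boussinesq vertical stress below a point load on an elastic half-space:
Δσ_z = 3P/(2πz²) · [1 + (r/z)²]^(−5/2)
r/z = 0.61/1.6 = 0.38125; [1+(r/z)²]^(−5/2) = 0.71228.
Δσ_z = 3×365/(2π×1.6²) × 0.71228 = 68.076 × 0.71228 = 48.49 kPa

Δσ_z ≈ 48.5 kPa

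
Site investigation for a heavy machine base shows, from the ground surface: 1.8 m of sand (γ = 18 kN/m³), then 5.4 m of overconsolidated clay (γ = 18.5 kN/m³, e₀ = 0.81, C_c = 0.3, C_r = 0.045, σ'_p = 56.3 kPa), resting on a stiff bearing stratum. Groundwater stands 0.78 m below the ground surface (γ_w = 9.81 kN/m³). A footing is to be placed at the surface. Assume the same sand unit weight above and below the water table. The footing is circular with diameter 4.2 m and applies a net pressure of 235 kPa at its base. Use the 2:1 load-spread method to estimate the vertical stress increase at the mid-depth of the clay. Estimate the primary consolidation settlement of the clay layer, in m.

Mid-depth of clay below the ground surface: z = 1.8 + 5.4/2 = 4.5 m.
Total vertical stress at mid-clay: σ_v = 18×1.8 + 18.5×2.7 = 82.35 kPa.
Pore pressure: u = 9.81×(4.5 − 0.78) = 36.493 kPa.
Initial effective stress: σ'_0 = σ_v − u = 82.35 − 36.493 = 45.857 kPa.
Stress increase at mid-clay by the 2:1 spreading method:
Δσ ≈ qD²/(D+z)² = 235×4.2²/(4.2+4.5)² = 54.768 kPa
Final effective stress: σ'_f = 45.857 + 54.768 = 100.62 kPa.
σ'_f = 100.62 > σ'_p = 56.3 kPa, so the stress path crosses the preconsolidation pressure — recompression up to σ'_p, then virgin compression beyond:
S_c = H/(1+e₀)·[C_r·log₁₀(σ'_p/σ'_0) + C_c·log₁₀(σ'_f/σ'_p)]
    = 5.4/1.81 × [0.045×log₁₀(56.3/45.857) + 0.3×log₁₀(100.62/56.3)]
    = 2.9834 × [0.0040096 + 0.075653] = 0.2377 m

S_c ≈ 0.238 m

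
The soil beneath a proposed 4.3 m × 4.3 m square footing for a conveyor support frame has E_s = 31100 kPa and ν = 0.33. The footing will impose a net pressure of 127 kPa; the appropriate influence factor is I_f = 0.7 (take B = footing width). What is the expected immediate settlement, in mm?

Immediate (elastic) settlement: S_e = q·B·(1−ν²)/E_s · I_f.
S_e = 127 × 4.3 × (1 − 0.33²) / 31100 × 0.7
    = 127 × 4.3 × 0.8911 / 31100 × 0.7
    = 0.01095 m = 10.95 mm

S_e ≈ 11 mm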